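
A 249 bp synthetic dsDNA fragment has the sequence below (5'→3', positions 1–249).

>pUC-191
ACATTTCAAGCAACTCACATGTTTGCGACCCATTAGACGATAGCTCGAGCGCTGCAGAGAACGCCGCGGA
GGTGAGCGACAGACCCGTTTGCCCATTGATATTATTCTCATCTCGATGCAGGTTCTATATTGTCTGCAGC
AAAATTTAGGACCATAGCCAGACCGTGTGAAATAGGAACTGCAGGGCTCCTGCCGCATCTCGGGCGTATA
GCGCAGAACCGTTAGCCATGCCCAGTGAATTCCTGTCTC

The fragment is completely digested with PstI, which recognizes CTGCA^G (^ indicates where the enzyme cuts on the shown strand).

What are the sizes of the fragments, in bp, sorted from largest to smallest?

82, 66, 56, 45 bp

PstI sites (CTGCAG) start at positions 52, 134, 179.
PstI cuts after base 5 of each site (before the last base), so after positions 56, 138, 183.
Linear molecule, 3 cuts → 4 fragments:
  1–56 → 56 bp
  57–138 → 82 bp
  139–183 → 45 bp
  184–249 → 66 bp
Sorted largest to smallest: 82, 66, 56, 45 bp.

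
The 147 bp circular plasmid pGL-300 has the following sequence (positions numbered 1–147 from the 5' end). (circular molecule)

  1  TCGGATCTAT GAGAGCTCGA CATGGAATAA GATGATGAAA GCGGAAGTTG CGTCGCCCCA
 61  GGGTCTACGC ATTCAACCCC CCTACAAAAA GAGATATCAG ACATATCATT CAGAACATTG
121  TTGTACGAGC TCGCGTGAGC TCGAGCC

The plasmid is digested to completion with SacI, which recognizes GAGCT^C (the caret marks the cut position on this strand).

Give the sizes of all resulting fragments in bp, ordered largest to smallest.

SacI sites (GAGCTC) start at positions 13, 127, 137.
SacI cuts after base 5 of each site (before the last base), so after positions 17, 131, 141.
Circular molecule, 3 cuts → 3 fragments:
  18–131 → 114 bp
  132–141 → 10 bp
  142–147 then 1–17 → 6 + 17 = 23 bp
Sorted largest to smallest: 114, 23, 10 bp.

114, 23, 10 bp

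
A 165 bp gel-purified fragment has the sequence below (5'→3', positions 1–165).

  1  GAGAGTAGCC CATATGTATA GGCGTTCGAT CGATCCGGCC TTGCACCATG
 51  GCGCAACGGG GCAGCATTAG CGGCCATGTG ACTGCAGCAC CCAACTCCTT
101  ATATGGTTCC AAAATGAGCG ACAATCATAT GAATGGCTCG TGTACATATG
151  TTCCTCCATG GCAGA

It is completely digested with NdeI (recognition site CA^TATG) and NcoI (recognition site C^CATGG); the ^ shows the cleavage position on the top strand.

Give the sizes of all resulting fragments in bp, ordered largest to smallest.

NdeI sites (CATATG) start at positions 11, 126, 145.
NdeI cuts after base 2 of each site, so after positions 12, 127, 146.
NcoI sites (CCATGG) start at positions 46, 156.
NcoI cuts after the first base of each site, so after positions 46, 156.
Combined cut positions: 12, 46, 127, 146, 156.
Linear molecule, 5 cuts → 6 fragments:
  1–12 → 12 bp
  13–46 → 34 bp
  47–127 → 81 bp
  128–146 → 19 bp
  147–156 → 10 bp
  157–165 → 9 bp
Sorted largest to smallest: 81, 34, 19, 12, 10, 9 bp.

81, 34, 19, 12, 10, 9 bp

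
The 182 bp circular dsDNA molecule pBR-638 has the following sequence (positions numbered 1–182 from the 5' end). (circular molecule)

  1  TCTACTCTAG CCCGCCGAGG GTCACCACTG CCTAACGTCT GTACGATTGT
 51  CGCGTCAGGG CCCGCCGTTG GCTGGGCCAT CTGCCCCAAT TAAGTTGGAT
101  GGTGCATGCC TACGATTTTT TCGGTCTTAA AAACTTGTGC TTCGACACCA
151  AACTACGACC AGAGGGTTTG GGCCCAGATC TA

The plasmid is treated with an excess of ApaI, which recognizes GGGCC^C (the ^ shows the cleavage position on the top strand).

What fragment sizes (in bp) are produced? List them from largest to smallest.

ApaI sites (GGGCCC) start at positions 58, 170.
ApaI cuts after base 5 of each site (before the last base), so after positions 62, 174.
Circular molecule, 2 cuts → 2 fragments:
  63–174 → 112 bp
  175–182 then 1–62 → 8 + 62 = 70 bp
Sorted largest to smallest: 112, 70 bp.

112, 70 bp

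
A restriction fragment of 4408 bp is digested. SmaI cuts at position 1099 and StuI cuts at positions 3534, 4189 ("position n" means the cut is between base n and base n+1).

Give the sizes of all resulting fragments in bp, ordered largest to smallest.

Combined cut positions (sorted): 1099, 3534, 4189.
Linear molecule, 3 cuts → 4 fragments:
  1099 − 0 = 1099 bp
  3534 − 1099 = 2435 bp
  4189 − 3534 = 655 bp
  4408 − 4189 = 219 bp
Sorted largest to smallest: 2435, 1099, 655, 219 bp.

2435, 1099, 655, 219 bp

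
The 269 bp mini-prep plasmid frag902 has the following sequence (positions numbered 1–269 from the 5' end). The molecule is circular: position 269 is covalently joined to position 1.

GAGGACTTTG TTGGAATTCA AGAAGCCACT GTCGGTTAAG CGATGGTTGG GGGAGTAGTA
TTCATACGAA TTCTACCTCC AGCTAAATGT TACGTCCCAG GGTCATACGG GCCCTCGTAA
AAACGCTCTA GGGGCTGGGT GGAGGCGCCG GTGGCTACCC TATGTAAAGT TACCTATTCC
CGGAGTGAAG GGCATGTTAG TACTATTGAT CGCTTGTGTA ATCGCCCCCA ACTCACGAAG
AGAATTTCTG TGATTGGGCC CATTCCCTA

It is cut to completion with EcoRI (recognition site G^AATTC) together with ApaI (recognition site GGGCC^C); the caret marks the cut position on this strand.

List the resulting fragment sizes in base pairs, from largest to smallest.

EcoRI sites (GAATTC) start at positions 14, 68.
EcoRI cuts after the first base of each site, so after positions 14, 68.
ApaI sites (GGGCCC) start at positions 109, 256.
ApaI cuts after base 5 of each site (before the last base), so after positions 113, 260.
Combined cut positions: 14, 68, 113, 260.
Circular molecule, 4 cuts → 4 fragments:
  15–68 → 54 bp
  69–113 → 45 bp
  114–260 → 147 bp
  261–269 then 1–14 → 9 + 14 = 23 bp
Sorted largest to smallest: 147, 54, 45, 23 bp.

147, 54, 45, 23 bp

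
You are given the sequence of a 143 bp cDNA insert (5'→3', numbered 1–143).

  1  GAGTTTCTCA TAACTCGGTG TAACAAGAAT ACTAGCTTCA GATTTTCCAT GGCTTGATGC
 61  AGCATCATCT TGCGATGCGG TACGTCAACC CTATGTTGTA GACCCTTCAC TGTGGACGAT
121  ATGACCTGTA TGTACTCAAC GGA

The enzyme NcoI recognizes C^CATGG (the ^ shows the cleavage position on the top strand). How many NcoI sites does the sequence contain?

1

CCATGG occurs starting at position 47.
NcoI cuts at 1 site.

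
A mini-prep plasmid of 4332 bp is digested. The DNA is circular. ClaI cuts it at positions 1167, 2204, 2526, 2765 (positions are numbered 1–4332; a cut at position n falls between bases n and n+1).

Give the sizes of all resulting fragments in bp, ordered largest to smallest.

2734, 1037, 322, 239 bp

Circular molecule, 4 cuts → 4 fragments:
  2204 − 1167 = 1037 bp
  2526 − 2204 = 322 bp
  2765 − 2526 = 239 bp
  wrap: 4332 − 2765 + 1167 = 2734 bp
Sorted largest to smallest: 2734, 1037, 322, 239 bp.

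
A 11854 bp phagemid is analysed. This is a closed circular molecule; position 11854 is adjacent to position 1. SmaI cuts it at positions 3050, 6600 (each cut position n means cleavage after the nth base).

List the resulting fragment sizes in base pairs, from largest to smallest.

Circular molecule, 2 cuts → 2 fragments:
  6600 − 3050 = 3550 bp
  wrap: 11854 − 6600 + 3050 = 8304 bp
Sorted largest to smallest: 8304, 3550 bp.

8304, 3550 bp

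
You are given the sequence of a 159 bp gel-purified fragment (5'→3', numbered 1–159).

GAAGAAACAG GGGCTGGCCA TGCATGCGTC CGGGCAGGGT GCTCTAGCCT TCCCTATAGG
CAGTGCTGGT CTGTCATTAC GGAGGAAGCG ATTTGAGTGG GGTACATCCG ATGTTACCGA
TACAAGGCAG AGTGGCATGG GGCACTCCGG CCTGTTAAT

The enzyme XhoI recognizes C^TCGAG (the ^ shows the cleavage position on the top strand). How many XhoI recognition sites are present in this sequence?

No occurrence of CTCGAG is present in the sequence.
XhoI does not cut: 0 sites.

0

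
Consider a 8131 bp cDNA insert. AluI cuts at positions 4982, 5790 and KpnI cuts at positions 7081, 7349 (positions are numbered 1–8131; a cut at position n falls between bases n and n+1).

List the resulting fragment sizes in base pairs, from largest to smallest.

Combined cut positions (sorted): 4982, 5790, 7081, 7349.
Linear molecule, 4 cuts → 5 fragments:
  4982 − 0 = 4982 bp
  5790 − 4982 = 808 bp
  7081 − 5790 = 1291 bp
  7349 − 7081 = 268 bp
  8131 − 7349 = 782 bp
Sorted largest to smallest: 4982, 1291, 808, 782, 268 bp.

4982, 1291, 808, 782, 268 bp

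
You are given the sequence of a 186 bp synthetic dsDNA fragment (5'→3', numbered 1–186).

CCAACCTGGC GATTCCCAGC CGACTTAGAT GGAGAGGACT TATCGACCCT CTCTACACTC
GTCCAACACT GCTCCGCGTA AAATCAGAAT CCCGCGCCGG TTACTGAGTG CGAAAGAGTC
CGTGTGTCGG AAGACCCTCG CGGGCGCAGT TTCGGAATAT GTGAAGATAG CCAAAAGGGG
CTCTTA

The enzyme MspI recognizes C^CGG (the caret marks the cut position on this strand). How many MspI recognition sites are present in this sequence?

1

CCGG occurs starting at position 97.
MspI cuts at 1 site.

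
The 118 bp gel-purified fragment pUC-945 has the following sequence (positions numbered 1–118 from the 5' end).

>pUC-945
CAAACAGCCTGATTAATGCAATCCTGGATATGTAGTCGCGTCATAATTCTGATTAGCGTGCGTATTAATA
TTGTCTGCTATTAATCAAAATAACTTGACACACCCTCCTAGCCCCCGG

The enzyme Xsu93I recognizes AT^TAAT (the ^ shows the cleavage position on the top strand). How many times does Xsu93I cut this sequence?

ATTAAT occurs starting at positions 12, 64, 80.
Xsu93I cuts at 3 sites.

3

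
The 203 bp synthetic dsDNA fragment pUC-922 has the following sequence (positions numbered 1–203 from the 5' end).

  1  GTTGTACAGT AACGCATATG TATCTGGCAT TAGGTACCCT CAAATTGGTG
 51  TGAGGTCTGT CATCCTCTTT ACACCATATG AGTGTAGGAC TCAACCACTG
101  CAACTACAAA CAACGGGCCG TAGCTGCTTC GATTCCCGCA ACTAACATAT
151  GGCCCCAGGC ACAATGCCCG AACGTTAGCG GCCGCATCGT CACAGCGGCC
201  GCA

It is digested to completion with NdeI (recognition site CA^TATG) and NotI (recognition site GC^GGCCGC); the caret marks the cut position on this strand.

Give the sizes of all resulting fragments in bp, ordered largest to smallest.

NdeI sites (CATATG) start at positions 15, 75, 146.
NdeI cuts after base 2 of each site, so after positions 16, 76, 147.
NotI sites (GCGGCCGC) start at positions 178, 195.
NotI cuts after base 2 of each site, so after positions 179, 196.
Combined cut positions: 16, 76, 147, 179, 196.
Linear molecule, 5 cuts → 6 fragments:
  1–16 → 16 bp
  17–76 → 60 bp
  77–147 → 71 bp
  148–179 → 32 bp
  180–196 → 17 bp
  197–203 → 7 bp
Sorted largest to smallest: 71, 60, 32, 17, 16, 7 bp.

71, 60, 32, 17, 16, 7 bp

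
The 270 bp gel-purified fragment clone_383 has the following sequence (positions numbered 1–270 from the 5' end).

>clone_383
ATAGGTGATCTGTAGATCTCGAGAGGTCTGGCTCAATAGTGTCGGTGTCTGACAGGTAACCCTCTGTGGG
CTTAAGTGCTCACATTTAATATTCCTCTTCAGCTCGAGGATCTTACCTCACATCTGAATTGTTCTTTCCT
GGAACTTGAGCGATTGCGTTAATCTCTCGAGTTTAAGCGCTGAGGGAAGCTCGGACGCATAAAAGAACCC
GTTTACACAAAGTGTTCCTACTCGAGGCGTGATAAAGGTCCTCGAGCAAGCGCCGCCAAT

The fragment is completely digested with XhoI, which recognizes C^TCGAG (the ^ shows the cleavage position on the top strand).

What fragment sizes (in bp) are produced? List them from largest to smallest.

XhoI sites (CTCGAG) start at positions 18, 103, 166, 231, 251.
XhoI cuts after the first base of each site, so after positions 18, 103, 166, 231, 251.
Linear molecule, 5 cuts → 6 fragments:
  1–18 → 18 bp
  19–103 → 85 bp
  104–166 → 63 bp
  167–231 → 65 bp
  232–251 → 20 bp
  252–270 → 19 bp
Sorted largest to smallest: 85, 65, 63, 20, 19, 18 bp.

85, 65, 63, 20, 19, 18 bp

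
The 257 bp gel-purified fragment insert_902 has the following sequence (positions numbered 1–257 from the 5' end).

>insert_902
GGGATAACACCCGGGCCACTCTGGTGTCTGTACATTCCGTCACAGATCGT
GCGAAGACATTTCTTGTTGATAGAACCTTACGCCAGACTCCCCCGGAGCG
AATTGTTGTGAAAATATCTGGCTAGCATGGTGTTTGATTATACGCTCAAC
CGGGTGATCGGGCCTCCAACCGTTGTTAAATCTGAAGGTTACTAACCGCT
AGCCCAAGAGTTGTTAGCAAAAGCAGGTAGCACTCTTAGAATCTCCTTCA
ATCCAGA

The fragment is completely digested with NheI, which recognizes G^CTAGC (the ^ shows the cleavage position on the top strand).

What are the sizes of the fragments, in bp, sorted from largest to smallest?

NheI sites (GCTAGC) start at positions 121, 198.
NheI cuts after the first base of each site, so after positions 121, 198.
Linear molecule, 2 cuts → 3 fragments:
  1–121 → 121 bp
  122–198 → 77 bp
  199–257 → 59 bp
Sorted largest to smallest: 121, 77, 59 bp.

121, 77, 59 bp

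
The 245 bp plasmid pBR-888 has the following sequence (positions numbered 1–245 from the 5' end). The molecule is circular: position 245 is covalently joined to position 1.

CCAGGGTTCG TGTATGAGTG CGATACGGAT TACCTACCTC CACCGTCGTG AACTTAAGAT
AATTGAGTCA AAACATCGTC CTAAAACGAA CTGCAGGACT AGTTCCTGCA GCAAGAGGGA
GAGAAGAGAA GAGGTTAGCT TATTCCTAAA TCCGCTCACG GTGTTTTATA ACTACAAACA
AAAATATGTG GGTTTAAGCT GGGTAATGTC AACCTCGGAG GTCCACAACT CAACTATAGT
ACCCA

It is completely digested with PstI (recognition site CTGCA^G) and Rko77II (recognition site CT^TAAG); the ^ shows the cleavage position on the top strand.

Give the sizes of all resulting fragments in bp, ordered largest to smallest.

189, 41, 15 bp

PstI sites (CTGCAG) start at positions 91, 106.
PstI cuts after base 5 of each site (before the last base), so after positions 95, 110.
The Rko77II site (CTTAAG) starts at position 53.
Rko77II cuts after base 2 of each site, so after position 54.
Combined cut positions: 54, 95, 110.
Circular molecule, 3 cuts → 3 fragments:
  55–95 → 41 bp
  96–110 → 15 bp
  111–245 then 1–54 → 135 + 54 = 189 bp
Sorted largest to smallest: 189, 41, 15 bp.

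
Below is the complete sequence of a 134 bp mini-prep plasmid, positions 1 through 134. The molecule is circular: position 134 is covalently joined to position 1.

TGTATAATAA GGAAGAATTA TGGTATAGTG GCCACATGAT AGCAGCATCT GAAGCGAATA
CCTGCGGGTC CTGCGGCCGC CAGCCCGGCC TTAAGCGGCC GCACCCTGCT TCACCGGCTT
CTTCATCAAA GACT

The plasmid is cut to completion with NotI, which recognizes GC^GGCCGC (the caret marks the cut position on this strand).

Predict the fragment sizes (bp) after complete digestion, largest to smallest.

112, 22 bp

NotI sites (GCGGCCGC) start at positions 73, 95.
NotI cuts after base 2 of each site, so after positions 74, 96.
Circular molecule, 2 cuts → 2 fragments:
  75–96 → 22 bp
  97–134 then 1–74 → 38 + 74 = 112 bp
Sorted largest to smallest: 112, 22 bp.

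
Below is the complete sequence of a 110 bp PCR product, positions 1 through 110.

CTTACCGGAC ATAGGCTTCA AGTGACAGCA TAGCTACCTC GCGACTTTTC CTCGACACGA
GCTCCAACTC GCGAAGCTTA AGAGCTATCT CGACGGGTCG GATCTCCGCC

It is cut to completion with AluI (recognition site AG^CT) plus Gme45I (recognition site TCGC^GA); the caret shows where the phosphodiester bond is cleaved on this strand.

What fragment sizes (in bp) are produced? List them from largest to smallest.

AluI sites (AGCT) start at positions 32, 60, 75, 83.
AluI cuts after base 2 of each site, so after positions 33, 61, 76, 84.
Gme45I sites (TCGCGA) start at positions 39, 69.
Gme45I cuts after base 4 of each site, so after positions 42, 72.
Combined cut positions: 33, 42, 61, 72, 76, 84.
Linear molecule, 6 cuts → 7 fragments:
  1–33 → 33 bp
  34–42 → 9 bp
  43–61 → 19 bp
  62–72 → 11 bp
  73–76 → 4 bp
  77–84 → 8 bp
  85–110 → 26 bp
Sorted largest to smallest: 33, 26, 19, 11, 9, 8, 4 bp.

33, 26, 19, 11, 9, 8, 4 bp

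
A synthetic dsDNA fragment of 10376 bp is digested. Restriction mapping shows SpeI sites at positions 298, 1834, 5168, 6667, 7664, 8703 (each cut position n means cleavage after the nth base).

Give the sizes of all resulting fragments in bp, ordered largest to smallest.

Linear molecule, 6 cuts → 7 fragments:
  298 − 0 = 298 bp
  1834 − 298 = 1536 bp
  5168 − 1834 = 3334 bp
  6667 − 5168 = 1499 bp
  7664 − 6667 = 997 bp
  8703 − 7664 = 1039 bp
  10376 − 8703 = 1673 bp
Sorted largest to smallest: 3334, 1673, 1536, 1499, 1039, 997, 298 bp.

3334, 1673, 1536, 1499, 1039, 997, 298 bp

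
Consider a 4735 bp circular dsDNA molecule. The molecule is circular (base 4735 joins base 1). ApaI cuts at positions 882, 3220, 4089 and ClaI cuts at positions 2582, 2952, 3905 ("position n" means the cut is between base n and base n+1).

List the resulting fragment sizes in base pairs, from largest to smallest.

Combined cut positions (sorted): 882, 2582, 2952, 3220, 3905, 4089.
Circular molecule, 6 cuts → 6 fragments:
  2582 − 882 = 1700 bp
  2952 − 2582 = 370 bp
  3220 − 2952 = 268 bp
  3905 − 3220 = 685 bp
  4089 − 3905 = 184 bp
  wrap: 4735 − 4089 + 882 = 1528 bp
Sorted largest to smallest: 1700, 1528, 685, 370, 268, 184 bp.

1700, 1528, 685, 370, 268, 184 bp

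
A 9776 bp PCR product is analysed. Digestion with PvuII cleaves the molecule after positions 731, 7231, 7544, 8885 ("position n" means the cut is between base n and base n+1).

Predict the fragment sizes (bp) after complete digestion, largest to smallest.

6500, 1341, 891, 731, 313 bp

Linear molecule, 4 cuts → 5 fragments:
  731 − 0 = 731 bp
  7231 − 731 = 6500 bp
  7544 − 7231 = 313 bp
  8885 − 7544 = 1341 bp
  9776 − 8885 = 891 bp
Sorted largest to smallest: 6500, 1341, 891, 731, 313 bp.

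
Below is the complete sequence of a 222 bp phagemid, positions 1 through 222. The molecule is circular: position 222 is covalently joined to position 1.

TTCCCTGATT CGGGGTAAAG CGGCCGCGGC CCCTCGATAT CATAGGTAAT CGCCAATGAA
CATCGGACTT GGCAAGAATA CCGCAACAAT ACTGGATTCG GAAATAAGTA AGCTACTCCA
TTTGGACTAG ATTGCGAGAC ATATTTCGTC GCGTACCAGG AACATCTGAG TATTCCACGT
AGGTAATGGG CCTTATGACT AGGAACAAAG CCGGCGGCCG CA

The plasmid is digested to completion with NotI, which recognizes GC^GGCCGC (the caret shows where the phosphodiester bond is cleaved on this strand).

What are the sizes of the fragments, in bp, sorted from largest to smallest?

NotI sites (GCGGCCGC) start at positions 20, 214.
NotI cuts after base 2 of each site, so after positions 21, 215.
Circular molecule, 2 cuts → 2 fragments:
  22–215 → 194 bp
  216–222 then 1–21 → 7 + 21 = 28 bp
Sorted largest to smallest: 194, 28 bp.

194, 28 bp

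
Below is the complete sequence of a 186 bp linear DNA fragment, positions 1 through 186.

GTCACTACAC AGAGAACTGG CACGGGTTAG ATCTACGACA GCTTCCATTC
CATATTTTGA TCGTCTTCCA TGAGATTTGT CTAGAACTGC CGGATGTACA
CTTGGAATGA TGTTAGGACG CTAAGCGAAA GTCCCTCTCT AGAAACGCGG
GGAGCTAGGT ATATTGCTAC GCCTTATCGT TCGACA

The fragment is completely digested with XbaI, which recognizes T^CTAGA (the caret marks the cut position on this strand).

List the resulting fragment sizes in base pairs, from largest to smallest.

XbaI sites (TCTAGA) start at positions 80, 138.
XbaI cuts after the first base of each site, so after positions 80, 138.
Linear molecule, 2 cuts → 3 fragments:
  1–80 → 80 bp
  81–138 → 58 bp
  139–186 → 48 bp
Sorted largest to smallest: 80, 58, 48 bp.

80, 58, 48 bp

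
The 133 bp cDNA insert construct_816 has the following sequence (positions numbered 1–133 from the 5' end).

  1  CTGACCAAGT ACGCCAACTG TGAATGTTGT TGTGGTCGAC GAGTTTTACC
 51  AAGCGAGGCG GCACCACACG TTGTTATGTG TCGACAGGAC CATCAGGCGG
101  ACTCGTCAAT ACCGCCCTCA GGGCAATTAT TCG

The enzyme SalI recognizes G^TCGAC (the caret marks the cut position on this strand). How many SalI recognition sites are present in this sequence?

2

GTCGAC occurs starting at positions 35, 80.
SalI cuts at 2 sites.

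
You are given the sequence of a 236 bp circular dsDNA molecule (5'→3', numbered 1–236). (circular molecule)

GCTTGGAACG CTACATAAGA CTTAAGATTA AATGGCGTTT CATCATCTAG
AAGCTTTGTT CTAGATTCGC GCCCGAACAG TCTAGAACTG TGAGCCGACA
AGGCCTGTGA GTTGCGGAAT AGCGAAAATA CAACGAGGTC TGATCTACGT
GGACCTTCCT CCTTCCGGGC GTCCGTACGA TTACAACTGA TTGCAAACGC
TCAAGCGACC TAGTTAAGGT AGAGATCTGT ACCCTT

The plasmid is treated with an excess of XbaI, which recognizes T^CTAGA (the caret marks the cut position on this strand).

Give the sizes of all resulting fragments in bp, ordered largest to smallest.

XbaI sites (TCTAGA) start at positions 46, 60, 81.
XbaI cuts after the first base of each site, so after positions 46, 60, 81.
Circular molecule, 3 cuts → 3 fragments:
  47–60 → 14 bp
  61–81 → 21 bp
  82–236 then 1–46 → 155 + 46 = 201 bp
Sorted largest to smallest: 201, 21, 14 bp.

201, 21, 14 bp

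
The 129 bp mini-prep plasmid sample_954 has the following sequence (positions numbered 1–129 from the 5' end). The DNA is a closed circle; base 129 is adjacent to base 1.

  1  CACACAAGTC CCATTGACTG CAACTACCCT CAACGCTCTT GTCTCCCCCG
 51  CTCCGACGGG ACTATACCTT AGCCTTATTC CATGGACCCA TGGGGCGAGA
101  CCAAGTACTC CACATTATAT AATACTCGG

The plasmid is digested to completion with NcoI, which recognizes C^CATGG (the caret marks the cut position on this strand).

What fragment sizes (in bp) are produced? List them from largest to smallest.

121, 8 bp

NcoI sites (CCATGG) start at positions 80, 88.
NcoI cuts after the first base of each site, so after positions 80, 88.
Circular molecule, 2 cuts → 2 fragments:
  81–88 → 8 bp
  89–129 then 1–80 → 41 + 80 = 121 bp
Sorted largest to smallest: 121, 8 bp.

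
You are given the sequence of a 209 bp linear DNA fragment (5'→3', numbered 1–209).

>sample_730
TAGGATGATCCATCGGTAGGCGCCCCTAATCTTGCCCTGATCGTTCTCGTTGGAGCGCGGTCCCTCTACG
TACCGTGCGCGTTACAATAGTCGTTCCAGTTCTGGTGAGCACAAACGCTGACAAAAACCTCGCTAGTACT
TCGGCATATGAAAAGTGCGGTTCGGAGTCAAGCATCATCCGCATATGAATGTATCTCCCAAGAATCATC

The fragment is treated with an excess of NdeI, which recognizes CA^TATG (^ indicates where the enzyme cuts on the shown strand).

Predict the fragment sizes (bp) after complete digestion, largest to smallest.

146, 37, 26 bp

NdeI sites (CATATG) start at positions 145, 182.
NdeI cuts after base 2 of each site, so after positions 146, 183.
Linear molecule, 2 cuts → 3 fragments:
  1–146 → 146 bp
  147–183 → 37 bp
  184–209 → 26 bp
Sorted largest to smallest: 146, 37, 26 bp.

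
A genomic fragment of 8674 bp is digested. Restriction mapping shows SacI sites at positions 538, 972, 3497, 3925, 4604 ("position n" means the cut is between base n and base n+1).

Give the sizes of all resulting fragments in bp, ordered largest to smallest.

Linear molecule, 5 cuts → 6 fragments:
  538 − 0 = 538 bp
  972 − 538 = 434 bp
  3497 − 972 = 2525 bp
  3925 − 3497 = 428 bp
  4604 − 3925 = 679 bp
  8674 − 4604 = 4070 bp
Sorted largest to smallest: 4070, 2525, 679, 538, 434, 428 bp.

4070, 2525, 679, 538, 434, 428 bp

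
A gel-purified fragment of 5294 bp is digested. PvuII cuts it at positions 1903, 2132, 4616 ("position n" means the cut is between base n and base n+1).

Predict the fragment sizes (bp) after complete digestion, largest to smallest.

2484, 1903, 678, 229 bp

Linear molecule, 3 cuts → 4 fragments:
  1903 − 0 = 1903 bp
  2132 − 1903 = 229 bp
  4616 − 2132 = 2484 bp
  5294 − 4616 = 678 bp
Sorted largest to smallest: 2484, 1903, 678, 229 bp.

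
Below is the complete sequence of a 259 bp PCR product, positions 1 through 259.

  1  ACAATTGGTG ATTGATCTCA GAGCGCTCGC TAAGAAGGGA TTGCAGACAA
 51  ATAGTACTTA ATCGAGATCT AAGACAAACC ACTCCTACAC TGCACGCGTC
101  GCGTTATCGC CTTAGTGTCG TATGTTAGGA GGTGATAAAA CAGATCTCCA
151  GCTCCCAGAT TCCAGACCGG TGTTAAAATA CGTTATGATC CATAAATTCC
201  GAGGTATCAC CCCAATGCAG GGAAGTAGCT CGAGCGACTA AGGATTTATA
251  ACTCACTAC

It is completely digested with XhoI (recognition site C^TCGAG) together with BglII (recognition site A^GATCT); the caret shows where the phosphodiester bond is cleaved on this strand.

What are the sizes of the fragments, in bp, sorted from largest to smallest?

87, 77, 65, 30 bp

The XhoI site (CTCGAG) starts at position 229.
XhoI cuts after the first base of each site, so after position 229.
BglII sites (AGATCT) start at positions 65, 142.
BglII cuts after the first base of each site, so after positions 65, 142.
Combined cut positions: 65, 142, 229.
Linear molecule, 3 cuts → 4 fragments:
  1–65 → 65 bp
  66–142 → 77 bp
  143–229 → 87 bp
  230–259 → 30 bp
Sorted largest to smallest: 87, 77, 65, 30 bp.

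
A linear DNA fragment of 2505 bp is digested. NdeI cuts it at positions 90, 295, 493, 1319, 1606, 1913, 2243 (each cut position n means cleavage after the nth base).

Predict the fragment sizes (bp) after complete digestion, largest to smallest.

826, 330, 307, 287, 262, 205, 198, 90 bp

Linear molecule, 7 cuts → 8 fragments:
  90 − 0 = 90 bp
  295 − 90 = 205 bp
  493 − 295 = 198 bp
  1319 − 493 = 826 bp
  1606 − 1319 = 287 bp
  1913 − 1606 = 307 bp
  2243 − 1913 = 330 bp
  2505 − 2243 = 262 bp
Sorted largest to smallest: 826, 330, 307, 287, 262, 205, 198, 90 bp.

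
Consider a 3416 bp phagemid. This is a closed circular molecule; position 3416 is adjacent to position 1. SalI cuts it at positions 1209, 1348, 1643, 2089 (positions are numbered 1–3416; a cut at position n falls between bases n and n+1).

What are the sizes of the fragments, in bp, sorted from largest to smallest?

Circular molecule, 4 cuts → 4 fragments:
  1348 − 1209 = 139 bp
  1643 − 1348 = 295 bp
  2089 − 1643 = 446 bp
  wrap: 3416 − 2089 + 1209 = 2536 bp
Sorted largest to smallest: 2536, 446, 295, 139 bp.

2536, 446, 295, 139 bp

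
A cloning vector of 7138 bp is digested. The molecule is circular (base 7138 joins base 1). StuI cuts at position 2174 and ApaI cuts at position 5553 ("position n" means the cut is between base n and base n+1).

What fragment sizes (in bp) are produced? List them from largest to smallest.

3759, 3379 bp

Combined cut positions (sorted): 2174, 5553.
Circular molecule, 2 cuts → 2 fragments:
  5553 − 2174 = 3379 bp
  wrap: 7138 − 5553 + 2174 = 3759 bp
Sorted largest to smallest: 3759, 3379 bp.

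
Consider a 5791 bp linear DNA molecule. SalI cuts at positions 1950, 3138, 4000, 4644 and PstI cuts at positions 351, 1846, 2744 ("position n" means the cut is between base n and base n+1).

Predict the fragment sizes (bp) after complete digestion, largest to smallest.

1495, 1147, 862, 794, 644, 394, 351, 104 bp

Combined cut positions (sorted): 351, 1846, 1950, 2744, 3138, 4000, 4644.
Linear molecule, 7 cuts → 8 fragments:
  351 − 0 = 351 bp
  1846 − 351 = 1495 bp
  1950 − 1846 = 104 bp
  2744 − 1950 = 794 bp
  3138 − 2744 = 394 bp
  4000 − 3138 = 862 bp
  4644 − 4000 = 644 bp
  5791 − 4644 = 1147 bp
Sorted largest to smallest: 1495, 1147, 862, 794, 644, 394, 351, 104 bp.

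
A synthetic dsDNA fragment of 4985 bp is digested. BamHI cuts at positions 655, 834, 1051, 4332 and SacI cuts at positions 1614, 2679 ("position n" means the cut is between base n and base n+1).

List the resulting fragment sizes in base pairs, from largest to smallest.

1653, 1065, 655, 653, 563, 217, 179 bp

Combined cut positions (sorted): 655, 834, 1051, 1614, 2679, 4332.
Linear molecule, 6 cuts → 7 fragments:
  655 − 0 = 655 bp
  834 − 655 = 179 bp
  1051 − 834 = 217 bp
  1614 − 1051 = 563 bp
  2679 − 1614 = 1065 bp
  4332 − 2679 = 1653 bp
  4985 − 4332 = 653 bp
Sorted largest to smallest: 1653, 1065, 655, 653, 563, 217, 179 bp.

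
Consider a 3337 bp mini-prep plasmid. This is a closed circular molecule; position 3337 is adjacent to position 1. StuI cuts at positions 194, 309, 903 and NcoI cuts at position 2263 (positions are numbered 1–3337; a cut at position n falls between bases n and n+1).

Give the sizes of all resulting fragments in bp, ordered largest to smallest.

1360, 1268, 594, 115 bp

Combined cut positions (sorted): 194, 309, 903, 2263.
Circular molecule, 4 cuts → 4 fragments:
  309 − 194 = 115 bp
  903 − 309 = 594 bp
  2263 − 903 = 1360 bp
  wrap: 3337 − 2263 + 194 = 1268 bp
Sorted largest to smallest: 1360, 1268, 594, 115 bp.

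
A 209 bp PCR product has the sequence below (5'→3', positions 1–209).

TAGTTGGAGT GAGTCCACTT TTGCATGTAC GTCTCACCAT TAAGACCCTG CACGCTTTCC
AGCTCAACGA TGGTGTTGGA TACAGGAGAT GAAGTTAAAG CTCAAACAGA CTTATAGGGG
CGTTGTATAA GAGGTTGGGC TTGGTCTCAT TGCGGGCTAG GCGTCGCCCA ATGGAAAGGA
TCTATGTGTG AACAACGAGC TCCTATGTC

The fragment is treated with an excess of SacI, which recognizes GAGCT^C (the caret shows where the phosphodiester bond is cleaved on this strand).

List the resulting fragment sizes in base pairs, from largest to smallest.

201, 8 bp

The SacI site (GAGCTC) starts at position 197.
SacI cuts after base 5 of each site (before the last base), so after position 201.
Linear molecule, 1 cut → 2 fragments:
  1–201 → 201 bp
  202–209 → 8 bp
Sorted largest to smallest: 201, 8 bp.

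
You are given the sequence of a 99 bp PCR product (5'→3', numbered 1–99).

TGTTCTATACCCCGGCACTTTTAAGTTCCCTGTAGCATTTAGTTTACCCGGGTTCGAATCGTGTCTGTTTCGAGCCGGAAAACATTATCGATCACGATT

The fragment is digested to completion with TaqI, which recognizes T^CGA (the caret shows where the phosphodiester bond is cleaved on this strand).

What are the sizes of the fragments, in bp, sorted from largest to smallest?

54, 18, 16, 11 bp

TaqI sites (TCGA) start at positions 54, 70, 88.
TaqI cuts after the first base of each site, so after positions 54, 70, 88.
Linear molecule, 3 cuts → 4 fragments:
  1–54 → 54 bp
  55–70 → 16 bp
  71–88 → 18 bp
  89–99 → 11 bp
Sorted largest to smallest: 54, 18, 16, 11 bp.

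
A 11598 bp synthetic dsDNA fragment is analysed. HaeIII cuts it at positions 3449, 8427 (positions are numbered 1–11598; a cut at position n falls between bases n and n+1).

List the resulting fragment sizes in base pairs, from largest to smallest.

Linear molecule, 2 cuts → 3 fragments:
  3449 − 0 = 3449 bp
  8427 − 3449 = 4978 bp
  11598 − 8427 = 3171 bp
Sorted largest to smallest: 4978, 3449, 3171 bp.

4978, 3449, 3171 bp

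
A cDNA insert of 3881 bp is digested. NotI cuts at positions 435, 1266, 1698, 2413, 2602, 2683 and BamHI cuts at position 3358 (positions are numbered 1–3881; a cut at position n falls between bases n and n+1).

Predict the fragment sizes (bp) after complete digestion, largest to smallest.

Combined cut positions (sorted): 435, 1266, 1698, 2413, 2602, 2683, 3358.
Linear molecule, 7 cuts → 8 fragments:
  435 − 0 = 435 bp
  1266 − 435 = 831 bp
  1698 − 1266 = 432 bp
  2413 − 1698 = 715 bp
  2602 − 2413 = 189 bp
  2683 − 2602 = 81 bp
  3358 − 2683 = 675 bp
  3881 − 3358 = 523 bp
Sorted largest to smallest: 831, 715, 675, 523, 435, 432, 189, 81 bp.

831, 715, 675, 523, 435, 432, 189, 81 bp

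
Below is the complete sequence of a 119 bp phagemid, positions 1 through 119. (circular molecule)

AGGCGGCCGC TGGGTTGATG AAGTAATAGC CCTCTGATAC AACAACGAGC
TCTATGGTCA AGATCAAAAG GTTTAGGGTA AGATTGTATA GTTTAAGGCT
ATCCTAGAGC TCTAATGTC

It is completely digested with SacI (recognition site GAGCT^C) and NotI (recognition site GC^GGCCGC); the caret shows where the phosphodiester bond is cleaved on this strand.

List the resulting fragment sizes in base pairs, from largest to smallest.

SacI sites (GAGCTC) start at positions 47, 107.
SacI cuts after base 5 of each site (before the last base), so after positions 51, 111.
The NotI site (GCGGCCGC) starts at position 3.
NotI cuts after base 2 of each site, so after position 4.
Combined cut positions: 4, 51, 111.
Circular molecule, 3 cuts → 3 fragments:
  5–51 → 47 bp
  52–111 → 60 bp
  112–119 then 1–4 → 8 + 4 = 12 bp
Sorted largest to smallest: 60, 47, 12 bp.

60, 47, 12 bp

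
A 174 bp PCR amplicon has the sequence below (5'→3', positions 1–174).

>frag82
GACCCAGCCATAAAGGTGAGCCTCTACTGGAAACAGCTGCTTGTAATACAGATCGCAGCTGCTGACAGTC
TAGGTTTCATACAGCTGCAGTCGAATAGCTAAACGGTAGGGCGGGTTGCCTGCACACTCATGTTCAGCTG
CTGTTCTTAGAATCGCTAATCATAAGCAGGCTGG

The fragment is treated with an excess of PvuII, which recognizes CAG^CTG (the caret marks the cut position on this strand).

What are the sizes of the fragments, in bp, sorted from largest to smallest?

53, 37, 36, 26, 22 bp

PvuII sites (CAGCTG) start at positions 34, 56, 82, 135.
PvuII cuts after base 3 of each site, so after positions 36, 58, 84, 137.
Linear molecule, 4 cuts → 5 fragments:
  1–36 → 36 bp
  37–58 → 22 bp
  59–84 → 26 bp
  85–137 → 53 bp
  138–174 → 37 bp
Sorted largest to smallest: 53, 37, 36, 26, 22 bp.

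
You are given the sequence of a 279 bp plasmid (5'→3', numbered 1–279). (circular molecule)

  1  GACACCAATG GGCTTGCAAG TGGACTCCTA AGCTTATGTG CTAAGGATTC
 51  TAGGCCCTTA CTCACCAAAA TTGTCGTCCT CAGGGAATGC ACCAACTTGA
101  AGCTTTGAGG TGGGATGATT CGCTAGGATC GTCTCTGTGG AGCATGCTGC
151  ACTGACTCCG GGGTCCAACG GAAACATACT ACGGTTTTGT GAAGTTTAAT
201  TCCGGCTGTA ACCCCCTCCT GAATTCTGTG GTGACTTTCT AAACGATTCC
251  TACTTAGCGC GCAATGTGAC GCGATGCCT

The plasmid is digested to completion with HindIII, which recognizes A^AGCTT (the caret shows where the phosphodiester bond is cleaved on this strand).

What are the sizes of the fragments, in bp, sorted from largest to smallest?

HindIII sites (AAGCTT) start at positions 30, 100.
HindIII cuts after the first base of each site, so after positions 30, 100.
Circular molecule, 2 cuts → 2 fragments:
  31–100 → 70 bp
  101–279 then 1–30 → 179 + 30 = 209 bp
Sorted largest to smallest: 209, 70 bp.

209, 70 bp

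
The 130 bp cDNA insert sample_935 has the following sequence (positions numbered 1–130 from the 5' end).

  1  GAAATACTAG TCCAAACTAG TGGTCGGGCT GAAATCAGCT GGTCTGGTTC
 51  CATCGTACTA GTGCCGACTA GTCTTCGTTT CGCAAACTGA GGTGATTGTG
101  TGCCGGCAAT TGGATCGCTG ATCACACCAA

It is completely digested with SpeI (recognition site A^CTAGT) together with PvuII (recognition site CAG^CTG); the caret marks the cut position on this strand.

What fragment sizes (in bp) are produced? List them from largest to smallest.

63, 22, 19, 10, 10, 6 bp

SpeI sites (ACTAGT) start at positions 6, 16, 57, 67.
SpeI cuts after the first base of each site, so after positions 6, 16, 57, 67.
The PvuII site (CAGCTG) starts at position 36.
PvuII cuts after base 3 of each site, so after position 38.
Combined cut positions: 6, 16, 38, 57, 67.
Linear molecule, 5 cuts → 6 fragments:
  1–6 → 6 bp
  7–16 → 10 bp
  17–38 → 22 bp
  39–57 → 19 bp
  58–67 → 10 bp
  68–130 → 63 bp
Sorted largest to smallest: 63, 22, 19, 10, 10, 6 bp.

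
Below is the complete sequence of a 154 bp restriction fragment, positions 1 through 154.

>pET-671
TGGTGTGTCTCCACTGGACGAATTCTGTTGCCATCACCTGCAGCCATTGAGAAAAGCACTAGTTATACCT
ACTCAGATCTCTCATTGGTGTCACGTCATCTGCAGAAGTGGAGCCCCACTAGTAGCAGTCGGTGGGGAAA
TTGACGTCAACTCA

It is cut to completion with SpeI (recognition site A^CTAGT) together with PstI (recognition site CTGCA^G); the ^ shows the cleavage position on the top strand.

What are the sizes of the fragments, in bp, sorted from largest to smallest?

46, 42, 36, 16, 14 bp

SpeI sites (ACTAGT) start at positions 58, 118.
SpeI cuts after the first base of each site, so after positions 58, 118.
PstI sites (CTGCAG) start at positions 38, 100.
PstI cuts after base 5 of each site (before the last base), so after positions 42, 104.
Combined cut positions: 42, 58, 104, 118.
Linear molecule, 4 cuts → 5 fragments:
  1–42 → 42 bp
  43–58 → 16 bp
  59–104 → 46 bp
  105–118 → 14 bp
  119–154 → 36 bp
Sorted largest to smallest: 46, 42, 36, 16, 14 bp.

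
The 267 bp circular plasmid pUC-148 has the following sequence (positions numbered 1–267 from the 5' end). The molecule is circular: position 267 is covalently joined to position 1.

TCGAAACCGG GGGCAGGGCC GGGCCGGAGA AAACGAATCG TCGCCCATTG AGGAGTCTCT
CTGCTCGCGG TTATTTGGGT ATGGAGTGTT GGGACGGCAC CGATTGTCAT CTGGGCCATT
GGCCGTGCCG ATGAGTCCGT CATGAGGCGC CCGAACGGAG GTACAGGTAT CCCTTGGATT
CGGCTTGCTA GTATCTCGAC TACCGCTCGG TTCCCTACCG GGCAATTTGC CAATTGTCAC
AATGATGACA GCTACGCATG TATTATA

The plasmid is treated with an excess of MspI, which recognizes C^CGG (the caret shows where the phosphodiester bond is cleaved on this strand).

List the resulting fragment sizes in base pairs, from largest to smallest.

194, 56, 12, 5 bp

MspI sites (CCGG) start at positions 7, 19, 24, 218.
MspI cuts after the first base of each site, so after positions 7, 19, 24, 218.
Circular molecule, 4 cuts → 4 fragments:
  8–19 → 12 bp
  20–24 → 5 bp
  25–218 → 194 bp
  219–267 then 1–7 → 49 + 7 = 56 bp
Sorted largest to smallest: 194, 56, 12, 5 bp.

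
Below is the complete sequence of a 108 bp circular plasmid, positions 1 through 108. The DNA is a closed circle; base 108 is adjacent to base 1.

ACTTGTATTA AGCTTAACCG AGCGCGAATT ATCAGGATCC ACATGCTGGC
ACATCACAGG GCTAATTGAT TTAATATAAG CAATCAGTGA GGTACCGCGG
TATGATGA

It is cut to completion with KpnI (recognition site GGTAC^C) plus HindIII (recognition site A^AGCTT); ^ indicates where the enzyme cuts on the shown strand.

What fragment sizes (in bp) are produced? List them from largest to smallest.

85, 23 bp

The KpnI site (GGTACC) starts at position 91.
KpnI cuts after base 5 of each site (before the last base), so after position 95.
The HindIII site (AAGCTT) starts at position 10.
HindIII cuts after the first base of each site, so after position 10.
Combined cut positions: 10, 95.
Circular molecule, 2 cuts → 2 fragments:
  11–95 → 85 bp
  96–108 then 1–10 → 13 + 10 = 23 bp
Sorted largest to smallest: 85, 23 bp.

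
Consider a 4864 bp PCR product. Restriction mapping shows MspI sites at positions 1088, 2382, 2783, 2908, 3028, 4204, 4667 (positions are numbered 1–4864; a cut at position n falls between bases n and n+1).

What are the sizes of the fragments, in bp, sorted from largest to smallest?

Linear molecule, 7 cuts → 8 fragments:
  1088 − 0 = 1088 bp
  2382 − 1088 = 1294 bp
  2783 − 2382 = 401 bp
  2908 − 2783 = 125 bp
  3028 − 2908 = 120 bp
  4204 − 3028 = 1176 bp
  4667 − 4204 = 463 bp
  4864 − 4667 = 197 bp
Sorted largest to smallest: 1294, 1176, 1088, 463, 401, 197, 125, 120 bp.

1294, 1176, 1088, 463, 401, 197, 125, 120 bp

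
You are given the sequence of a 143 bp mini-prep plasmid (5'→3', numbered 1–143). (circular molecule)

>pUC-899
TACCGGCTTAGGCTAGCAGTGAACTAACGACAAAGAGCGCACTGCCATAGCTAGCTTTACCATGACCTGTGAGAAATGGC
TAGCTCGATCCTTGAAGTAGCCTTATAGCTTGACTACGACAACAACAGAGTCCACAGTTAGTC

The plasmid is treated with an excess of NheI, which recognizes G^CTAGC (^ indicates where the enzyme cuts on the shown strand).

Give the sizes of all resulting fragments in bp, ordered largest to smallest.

76, 38, 29 bp

NheI sites (GCTAGC) start at positions 12, 50, 79.
NheI cuts after the first base of each site, so after positions 12, 50, 79.
Circular molecule, 3 cuts → 3 fragments:
  13–50 → 38 bp
  51–79 → 29 bp
  80–143 then 1–12 → 64 + 12 = 76 bp
Sorted largest to smallest: 76, 38, 29 bp.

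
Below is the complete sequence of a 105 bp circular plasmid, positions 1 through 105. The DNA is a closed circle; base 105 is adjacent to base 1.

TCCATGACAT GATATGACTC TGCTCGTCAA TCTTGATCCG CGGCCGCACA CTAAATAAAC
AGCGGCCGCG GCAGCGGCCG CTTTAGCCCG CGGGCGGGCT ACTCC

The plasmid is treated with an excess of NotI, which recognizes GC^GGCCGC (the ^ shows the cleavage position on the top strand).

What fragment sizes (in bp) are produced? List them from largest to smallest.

71, 22, 12 bp

NotI sites (GCGGCCGC) start at positions 40, 62, 74.
NotI cuts after base 2 of each site, so after positions 41, 63, 75.
Circular molecule, 3 cuts → 3 fragments:
  42–63 → 22 bp
  64–75 → 12 bp
  76–105 then 1–41 → 30 + 41 = 71 bp
Sorted largest to smallest: 71, 22, 12 bp.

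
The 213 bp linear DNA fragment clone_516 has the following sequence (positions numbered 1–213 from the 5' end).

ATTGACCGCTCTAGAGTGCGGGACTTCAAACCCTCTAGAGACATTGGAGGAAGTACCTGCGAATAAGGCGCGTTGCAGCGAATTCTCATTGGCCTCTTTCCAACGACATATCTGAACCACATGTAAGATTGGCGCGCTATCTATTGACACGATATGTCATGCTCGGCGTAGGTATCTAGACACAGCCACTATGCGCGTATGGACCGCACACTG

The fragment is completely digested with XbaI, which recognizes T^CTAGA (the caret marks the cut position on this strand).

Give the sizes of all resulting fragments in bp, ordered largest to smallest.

XbaI sites (TCTAGA) start at positions 10, 34, 175.
XbaI cuts after the first base of each site, so after positions 10, 34, 175.
Linear molecule, 3 cuts → 4 fragments:
  1–10 → 10 bp
  11–34 → 24 bp
  35–175 → 141 bp
  176–213 → 38 bp
Sorted largest to smallest: 141, 38, 24, 10 bp.

141, 38, 24, 10 bp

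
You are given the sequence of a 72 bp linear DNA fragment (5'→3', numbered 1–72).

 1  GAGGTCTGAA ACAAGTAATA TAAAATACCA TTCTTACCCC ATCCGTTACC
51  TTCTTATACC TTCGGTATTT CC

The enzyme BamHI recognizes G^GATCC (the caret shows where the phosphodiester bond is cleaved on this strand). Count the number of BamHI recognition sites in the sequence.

0

No occurrence of GGATCC is present in the sequence.
BamHI does not cut: 0 sites.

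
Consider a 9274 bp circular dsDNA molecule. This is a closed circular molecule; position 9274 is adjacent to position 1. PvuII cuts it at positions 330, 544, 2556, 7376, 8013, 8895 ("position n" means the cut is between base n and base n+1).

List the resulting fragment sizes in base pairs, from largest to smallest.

4820, 2012, 882, 709, 637, 214 bp

Circular molecule, 6 cuts → 6 fragments:
  544 − 330 = 214 bp
  2556 − 544 = 2012 bp
  7376 − 2556 = 4820 bp
  8013 − 7376 = 637 bp
  8895 − 8013 = 882 bp
  wrap: 9274 − 8895 + 330 = 709 bp
Sorted largest to smallest: 4820, 2012, 882, 709, 637, 214 bp.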